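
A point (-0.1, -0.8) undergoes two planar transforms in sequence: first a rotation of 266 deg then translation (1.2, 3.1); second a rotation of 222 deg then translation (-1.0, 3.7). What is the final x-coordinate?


After transform 1:
x1 = cos(266)*-0.1 - sin(266)*-0.8 + 1.2 = 0.4089
y1 = sin(266)*-0.1 + cos(266)*-0.8 + 3.1 = 3.2556
After transform 2:
x2 = cos(222)*0.4089 - sin(222)*3.2556 + -1.0
= 0.8745


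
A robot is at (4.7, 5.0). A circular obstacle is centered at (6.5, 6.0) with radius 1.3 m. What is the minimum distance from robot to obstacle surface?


center_dist = sqrt((4.7-6.5)^2 + (5.0-6.0)^2)
= sqrt(3.24 + 1.0)
= 2.0591
min_dist = center_dist - radius = 2.0591 - 1.3 = 0.7591 m


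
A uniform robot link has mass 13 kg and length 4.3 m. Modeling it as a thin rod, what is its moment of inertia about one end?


I = (1/3) * m * L^2
= (1/3) * 13 * 4.3^2
= 0.333333 * 13 * 18.49
= 80.1233 kg*m^2


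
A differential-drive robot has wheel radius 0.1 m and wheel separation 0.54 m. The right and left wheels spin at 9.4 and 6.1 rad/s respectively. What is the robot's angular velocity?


vR = r*wR = 0.1*9.4 = 0.94 m/s
vL = r*wL = 0.1*6.1 = 0.61 m/s
v = (vR+vL)/2 = 0.775 m/s
omega = (vR-vL)/L = 0.6111 rad/s
angular velocity = 0.6111 rad/s


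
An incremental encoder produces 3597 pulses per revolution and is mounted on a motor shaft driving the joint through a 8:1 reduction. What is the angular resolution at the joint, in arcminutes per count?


counts per rev = 3597
effective counts at joint = 3597 * 8 = 28776
resolution = 360*60 / 28776
= 0.7506 arcmin/count


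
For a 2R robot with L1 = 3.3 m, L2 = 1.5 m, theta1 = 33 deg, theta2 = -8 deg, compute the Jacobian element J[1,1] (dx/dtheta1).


J[1,1] = -L1*sin(t1) - L2*sin(t1+t2)
= -3.3*sin(33) - 1.5*sin(25)
= -2.4312


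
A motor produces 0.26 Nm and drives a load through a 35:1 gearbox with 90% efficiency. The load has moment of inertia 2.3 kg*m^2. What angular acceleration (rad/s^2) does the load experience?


tau_out = tau_motor * N * eta
= 0.26 * 35 * 0.9 = 8.19 Nm
alpha = tau_out / I = 8.19 / 2.3
= 3.5609 rad/s^2


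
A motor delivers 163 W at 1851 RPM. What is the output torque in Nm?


omega = 1851 * 2*pi/60 = 193.8363 rad/s
tau = P / omega = 163 / 193.8363
= 0.8409 Nm


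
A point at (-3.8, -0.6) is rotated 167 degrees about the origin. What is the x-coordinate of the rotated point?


x' = x*cos(theta) - y*sin(theta)
cos(167 deg) = -0.9744, sin(167 deg) = 0.225
x' = -3.8 * -0.9744 - -0.6 * 0.225
= 3.7026 - -0.135
= 3.8376


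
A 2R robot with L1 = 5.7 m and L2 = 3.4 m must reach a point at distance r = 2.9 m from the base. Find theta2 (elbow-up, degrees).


cos(theta2) = (r^2 - L1^2 - L2^2) / (2*L1*L2)
cos(theta2) = (8.41 - 32.49 - 11.56) / 38.76
cos(theta2) = -0.919505
theta2 = 156.8538 degrees


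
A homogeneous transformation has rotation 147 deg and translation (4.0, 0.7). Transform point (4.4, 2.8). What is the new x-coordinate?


x' = cos(theta)*px - sin(theta)*py + tx
= -0.8387*4.4 - 0.5446*2.8 + 4.0
= -1.2151


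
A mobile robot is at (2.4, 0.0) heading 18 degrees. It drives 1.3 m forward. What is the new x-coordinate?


x_new = x0 + d*cos(theta)
= 2.4 + 1.3*cos(18)
= 2.4 + 1.2364
= 3.6364


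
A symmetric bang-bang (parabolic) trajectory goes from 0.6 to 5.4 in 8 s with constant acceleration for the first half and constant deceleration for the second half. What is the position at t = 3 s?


Symmetric rest-to-rest: each phase covers (pf-p0)/2 in time T/2. 0.5*a*(T/2)^2 = (pf-p0)/2 => a = 4*(pf-p0)/T^2
a = 4*(5.4-0.6)/8^2 = 0.3
t = 3 is in the acceleration phase (t <= T/2).
p = p0 + 0.5*a*t^2 = 0.6 + 0.5*0.3*3^2
= 1.95


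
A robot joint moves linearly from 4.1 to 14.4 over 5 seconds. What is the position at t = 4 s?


s = t/T = 4/5 = 0.8
p(t) = p0 + (pf-p0)*s
= 4.1 + (14.4 - 4.1) * 0.8
= 12.34


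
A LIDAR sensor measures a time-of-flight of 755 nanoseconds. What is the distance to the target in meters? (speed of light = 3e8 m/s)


tof = 755 ns = 7.55e-07 s
dist = c * tof / 2
= 3e8 * 7.55e-07 / 2
= 113.25 m


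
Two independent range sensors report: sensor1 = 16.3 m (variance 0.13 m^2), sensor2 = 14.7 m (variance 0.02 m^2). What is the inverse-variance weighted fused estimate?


w1 = (1/var1) / (1/var1 + 1/var2)
   = 7.6923 / (7.6923 + 50.0) = 0.1333
w2 = 1 - w1 = 0.8667
fused = w1*s1 + w2*s2 = 2.1733 + 12.74
= 14.9133 m


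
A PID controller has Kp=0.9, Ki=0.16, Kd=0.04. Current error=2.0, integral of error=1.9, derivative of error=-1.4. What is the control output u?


u = Kp*e + Ki*int(e) + Kd*de/dt
= 0.9*2.0 + 0.16*1.9 + 0.04*(-1.4)
= 1.8 + 0.304 + -0.056
= 2.048


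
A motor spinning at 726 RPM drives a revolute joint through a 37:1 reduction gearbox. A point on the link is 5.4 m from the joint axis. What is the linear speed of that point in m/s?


omega_motor = 726 * 2*pi/60 = 76.0265 rad/s
omega_joint = omega_motor / 37 = 2.0548 rad/s
v = omega_joint * r = 2.0548 * 5.4
= 11.0958 m/s


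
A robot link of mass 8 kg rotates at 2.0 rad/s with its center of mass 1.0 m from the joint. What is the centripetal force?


F = m * omega^2 * r
= 8 * 2.0^2 * 1.0
= 8 * 4.0 * 1.0
= 32.0 N


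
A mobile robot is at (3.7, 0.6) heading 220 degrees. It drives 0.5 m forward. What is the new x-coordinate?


x_new = x0 + d*cos(theta)
= 3.7 + 0.5*cos(220)
= 3.7 + -0.383
= 3.317


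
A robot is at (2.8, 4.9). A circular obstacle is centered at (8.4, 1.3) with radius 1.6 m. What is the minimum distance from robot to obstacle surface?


center_dist = sqrt((2.8-8.4)^2 + (4.9-1.3)^2)
= sqrt(31.36 + 12.96)
= 6.6573
min_dist = center_dist - radius = 6.6573 - 1.6 = 5.0573 m


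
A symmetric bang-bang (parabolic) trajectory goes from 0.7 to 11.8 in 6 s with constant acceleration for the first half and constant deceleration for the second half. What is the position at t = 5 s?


Symmetric rest-to-rest: each phase covers (pf-p0)/2 in time T/2. 0.5*a*(T/2)^2 = (pf-p0)/2 => a = 4*(pf-p0)/T^2
a = 4*(11.8-0.7)/6^2 = 1.2333
t = 5 is in the deceleration phase (t > T/2).
p = pf - 0.5*a*(T-t)^2 = 11.8 - 0.5*1.2333*1^2
= 11.1833


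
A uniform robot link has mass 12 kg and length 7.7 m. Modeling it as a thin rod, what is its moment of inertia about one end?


I = (1/3) * m * L^2
= (1/3) * 12 * 7.7^2
= 0.333333 * 12 * 59.29
= 237.16 kg*m^2


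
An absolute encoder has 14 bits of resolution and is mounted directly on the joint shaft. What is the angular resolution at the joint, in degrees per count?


counts = 2^14 = 16384
resolution = 360 / 16384
= 0.022 deg/count


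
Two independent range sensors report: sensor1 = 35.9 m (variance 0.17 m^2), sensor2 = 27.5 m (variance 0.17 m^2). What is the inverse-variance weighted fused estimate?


w1 = (1/var1) / (1/var1 + 1/var2)
   = 5.8824 / (5.8824 + 5.8824) = 0.5
w2 = 1 - w1 = 0.5
fused = w1*s1 + w2*s2 = 17.95 + 13.75
= 31.7 m


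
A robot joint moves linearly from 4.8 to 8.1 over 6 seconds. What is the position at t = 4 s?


s = t/T = 4/6 = 0.6667
p(t) = p0 + (pf-p0)*s
= 4.8 + (8.1 - 4.8) * 0.6667
= 7.0


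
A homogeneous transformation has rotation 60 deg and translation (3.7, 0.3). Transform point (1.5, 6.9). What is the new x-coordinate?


x' = cos(theta)*px - sin(theta)*py + tx
= 0.5*1.5 - 0.866*6.9 + 3.7
= -1.5256


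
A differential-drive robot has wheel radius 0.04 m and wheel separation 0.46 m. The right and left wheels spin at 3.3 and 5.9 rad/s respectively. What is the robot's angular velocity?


vR = r*wR = 0.04*3.3 = 0.132 m/s
vL = r*wL = 0.04*5.9 = 0.236 m/s
v = (vR+vL)/2 = 0.184 m/s
omega = (vR-vL)/L = -0.2261 rad/s
angular velocity = -0.2261 rad/s


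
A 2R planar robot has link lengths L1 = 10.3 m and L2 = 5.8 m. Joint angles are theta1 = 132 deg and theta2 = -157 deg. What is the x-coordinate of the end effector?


Convert angles to radians: theta1 = 2.3038, theta2 = -2.7402
x = L1*cos(theta1) + L2*cos(theta1+theta2)
x = -6.892 + 5.2566
x = -1.6355


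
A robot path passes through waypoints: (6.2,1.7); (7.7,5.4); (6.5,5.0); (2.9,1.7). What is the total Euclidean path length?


Segment lengths:
  seg1 = sqrt((1.5)^2 + (3.7)^2) = 3.9925
  seg2 = sqrt((-1.2)^2 + (-0.4)^2) = 1.2649
  seg3 = sqrt((-3.6)^2 + (-3.3)^2) = 4.8836
Total = 10.1411


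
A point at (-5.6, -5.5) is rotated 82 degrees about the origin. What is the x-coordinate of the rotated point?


x' = x*cos(theta) - y*sin(theta)
cos(82 deg) = 0.1392, sin(82 deg) = 0.9903
x' = -5.6 * 0.1392 - -5.5 * 0.9903
= -0.7794 - -5.4465
= 4.6671


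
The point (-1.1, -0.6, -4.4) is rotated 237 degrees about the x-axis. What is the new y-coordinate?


Rotation about x-axis: y' = y*cos(theta) - z*sin(theta)
= -0.6 * -0.5446 - -4.4 * -0.8387
= -3.3634


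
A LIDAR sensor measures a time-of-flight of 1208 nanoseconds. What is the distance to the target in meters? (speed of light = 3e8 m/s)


tof = 1208 ns = 1.208e-06 s
dist = c * tof / 2
= 3e8 * 1.208e-06 / 2
= 181.2 m


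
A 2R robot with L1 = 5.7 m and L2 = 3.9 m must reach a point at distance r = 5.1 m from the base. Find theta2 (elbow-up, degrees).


cos(theta2) = (r^2 - L1^2 - L2^2) / (2*L1*L2)
cos(theta2) = (26.01 - 32.49 - 15.21) / 44.46
cos(theta2) = -0.487854
theta2 = 119.1996 degrees


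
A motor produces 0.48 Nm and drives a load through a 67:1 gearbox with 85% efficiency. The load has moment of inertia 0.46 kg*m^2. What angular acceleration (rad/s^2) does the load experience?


tau_out = tau_motor * N * eta
= 0.48 * 67 * 0.85 = 27.336 Nm
alpha = tau_out / I = 27.336 / 0.46
= 59.4261 rad/s^2


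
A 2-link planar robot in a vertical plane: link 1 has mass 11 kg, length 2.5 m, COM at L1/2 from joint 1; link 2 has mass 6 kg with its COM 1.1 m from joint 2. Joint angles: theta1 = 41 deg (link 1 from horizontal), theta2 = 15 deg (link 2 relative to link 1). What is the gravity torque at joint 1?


Horizontal distance from joint 1 to link-1 COM:
  x_c1 = (L1/2)*cos(t1) = 1.25 * 0.7547 = 0.9434 m
Horizontal distance from joint 1 to link-2 COM:
  x_c2 = L1*cos(t1) + Lc2*cos(t1+t2)
       = 2.5*0.7547 + 1.1*0.5592 = 2.5019 m
tau1 = m1*g*x_c1 + m2*g*x_c2
     = 11*9.81*0.9434 + 6*9.81*2.5019
     = 101.8009 + 147.261
     = 249.0619 Nm


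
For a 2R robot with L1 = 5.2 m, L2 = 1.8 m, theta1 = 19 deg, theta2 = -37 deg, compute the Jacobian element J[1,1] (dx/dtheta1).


J[1,1] = -L1*sin(t1) - L2*sin(t1+t2)
= -5.2*sin(19) - 1.8*sin(-18)
= -1.1367


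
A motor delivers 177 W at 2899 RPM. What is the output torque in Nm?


omega = 2899 * 2*pi/60 = 303.5826 rad/s
tau = P / omega = 177 / 303.5826
= 0.583 Nm


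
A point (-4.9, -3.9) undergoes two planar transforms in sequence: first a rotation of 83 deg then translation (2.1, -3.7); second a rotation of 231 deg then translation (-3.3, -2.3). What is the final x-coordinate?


After transform 1:
x1 = cos(83)*-4.9 - sin(83)*-3.9 + 2.1 = 5.3738
y1 = sin(83)*-4.9 + cos(83)*-3.9 + -3.7 = -9.0388
After transform 2:
x2 = cos(231)*5.3738 - sin(231)*-9.0388 + -3.3
= -13.7063


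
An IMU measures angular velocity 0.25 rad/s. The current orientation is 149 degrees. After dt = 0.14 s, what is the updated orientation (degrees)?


delta_theta = w * dt = 0.25 * 0.14 = 0.035 rad
= 2.0054 deg
theta_new = 149 + 2.0054 = 151.0054 deg


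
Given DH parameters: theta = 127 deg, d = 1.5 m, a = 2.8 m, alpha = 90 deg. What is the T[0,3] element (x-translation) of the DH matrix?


T[0,3] = a * cos(theta)
= 2.8 * cos(127 deg)
= 2.8 * -0.6018
= -1.6851


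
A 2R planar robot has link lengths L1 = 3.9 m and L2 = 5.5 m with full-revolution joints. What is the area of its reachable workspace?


r_max = L1 + L2 = 9.4 m
r_min = |L1 - L2| = 1.6 m
Area = pi*(r_max^2 - r_min^2)
= pi*(88.36 - 2.56)
= pi * 85.8
= 269.5486 m^2


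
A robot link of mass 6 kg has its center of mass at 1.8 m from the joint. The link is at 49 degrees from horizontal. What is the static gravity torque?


tau = m*g*L*cos(angle)
= 6 * 9.81 * 1.8 * cos(49 deg)
= 6 * 9.81 * 1.8 * 0.6561
= 69.5081 Nm


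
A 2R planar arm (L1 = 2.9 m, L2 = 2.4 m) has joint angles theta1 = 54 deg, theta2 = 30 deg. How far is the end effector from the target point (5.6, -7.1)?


End effector via forward kinematics:
x = L1*cos(t1) + L2*cos(t1+t2) = 1.9554
y = L1*sin(t1) + L2*sin(t1+t2) = 4.733
Distance to target:
d = sqrt((5.6 - 1.9554)^2 + (-7.1 - 4.733)^2)
= sqrt(13.2828 + 140.0199)
= 12.3815 m


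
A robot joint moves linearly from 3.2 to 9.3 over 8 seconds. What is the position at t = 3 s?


s = t/T = 3/8 = 0.375
p(t) = p0 + (pf-p0)*s
= 3.2 + (9.3 - 3.2) * 0.375
= 5.4875


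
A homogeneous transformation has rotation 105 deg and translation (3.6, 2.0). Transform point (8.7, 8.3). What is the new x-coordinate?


x' = cos(theta)*px - sin(theta)*py + tx
= -0.2588*8.7 - 0.9659*8.3 + 3.6
= -6.6689


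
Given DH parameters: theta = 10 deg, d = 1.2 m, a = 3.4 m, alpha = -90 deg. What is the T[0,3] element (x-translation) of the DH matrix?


T[0,3] = a * cos(theta)
= 3.4 * cos(10 deg)
= 3.4 * 0.9848
= 3.3483


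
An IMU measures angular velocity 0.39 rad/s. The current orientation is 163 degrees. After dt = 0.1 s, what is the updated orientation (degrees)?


delta_theta = w * dt = 0.39 * 0.1 = 0.039 rad
= 2.2345 deg
theta_new = 163 + 2.2345 = 165.2345 deg


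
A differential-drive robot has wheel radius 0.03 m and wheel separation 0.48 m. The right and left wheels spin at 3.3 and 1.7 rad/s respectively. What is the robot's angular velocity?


vR = r*wR = 0.03*3.3 = 0.099 m/s
vL = r*wL = 0.03*1.7 = 0.051 m/s
v = (vR+vL)/2 = 0.075 m/s
omega = (vR-vL)/L = 0.1 rad/s
angular velocity = 0.1 rad/s


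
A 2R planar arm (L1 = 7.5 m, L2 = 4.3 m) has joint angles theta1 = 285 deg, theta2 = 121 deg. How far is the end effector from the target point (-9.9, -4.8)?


End effector via forward kinematics:
x = L1*cos(t1) + L2*cos(t1+t2) = 4.9282
y = L1*sin(t1) + L2*sin(t1+t2) = -4.1513
Distance to target:
d = sqrt((-9.9 - 4.9282)^2 + (-4.8 - -4.1513)^2)
= sqrt(219.8747 + 0.4208)
= 14.8424 m


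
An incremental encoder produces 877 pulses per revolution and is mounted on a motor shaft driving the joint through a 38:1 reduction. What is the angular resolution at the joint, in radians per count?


counts per rev = 877
effective counts at joint = 877 * 38 = 33326
resolution = 2*pi / 33326
= 1.8854e-04 rad/count


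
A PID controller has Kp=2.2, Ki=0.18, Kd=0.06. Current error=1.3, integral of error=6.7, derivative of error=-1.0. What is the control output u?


u = Kp*e + Ki*int(e) + Kd*de/dt
= 2.2*1.3 + 0.18*6.7 + 0.06*(-1.0)
= 2.86 + 1.206 + -0.06
= 4.006


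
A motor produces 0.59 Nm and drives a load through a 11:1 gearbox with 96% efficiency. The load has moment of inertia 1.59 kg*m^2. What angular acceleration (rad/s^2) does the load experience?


tau_out = tau_motor * N * eta
= 0.59 * 11 * 0.96 = 6.2304 Nm
alpha = tau_out / I = 6.2304 / 1.59
= 3.9185 rad/s^2


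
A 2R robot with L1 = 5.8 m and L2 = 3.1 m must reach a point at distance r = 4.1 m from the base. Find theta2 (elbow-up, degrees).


cos(theta2) = (r^2 - L1^2 - L2^2) / (2*L1*L2)
cos(theta2) = (16.81 - 33.64 - 9.61) / 35.96
cos(theta2) = -0.735261
theta2 = 137.3293 degrees


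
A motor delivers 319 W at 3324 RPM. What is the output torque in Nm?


omega = 3324 * 2*pi/60 = 348.0885 rad/s
tau = P / omega = 319 / 348.0885
= 0.9164 Nm


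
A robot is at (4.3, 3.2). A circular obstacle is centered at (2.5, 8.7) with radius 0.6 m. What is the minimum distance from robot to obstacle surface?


center_dist = sqrt((4.3-2.5)^2 + (3.2-8.7)^2)
= sqrt(3.24 + 30.25)
= 5.7871
min_dist = center_dist - radius = 5.7871 - 0.6 = 5.1871 m


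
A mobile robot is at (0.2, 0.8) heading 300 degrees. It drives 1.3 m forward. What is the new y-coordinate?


y_new = y0 + d*sin(theta)
= 0.8 + 1.3*sin(300)
= 0.8 + -1.1258
= -0.3258


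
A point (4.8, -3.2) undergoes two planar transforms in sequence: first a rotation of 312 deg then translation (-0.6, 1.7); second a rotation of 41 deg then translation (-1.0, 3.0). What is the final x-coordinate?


After transform 1:
x1 = cos(312)*4.8 - sin(312)*-3.2 + -0.6 = 0.2338
y1 = sin(312)*4.8 + cos(312)*-3.2 + 1.7 = -4.0083
After transform 2:
x2 = cos(41)*0.2338 - sin(41)*-4.0083 + -1.0
= 1.8061


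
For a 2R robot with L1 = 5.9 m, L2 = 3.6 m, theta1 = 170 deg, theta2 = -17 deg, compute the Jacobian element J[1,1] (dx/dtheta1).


J[1,1] = -L1*sin(t1) - L2*sin(t1+t2)
= -5.9*sin(170) - 3.6*sin(153)
= -2.6589


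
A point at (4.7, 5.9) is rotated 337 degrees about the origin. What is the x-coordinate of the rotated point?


x' = x*cos(theta) - y*sin(theta)
cos(337 deg) = 0.9205, sin(337 deg) = -0.3907
x' = 4.7 * 0.9205 - 5.9 * -0.3907
= 4.3264 - -2.3053
= 6.6317


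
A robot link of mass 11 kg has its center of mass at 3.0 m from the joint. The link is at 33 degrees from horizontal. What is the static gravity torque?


tau = m*g*L*cos(angle)
= 11 * 9.81 * 3.0 * cos(33 deg)
= 11 * 9.81 * 3.0 * 0.8387
= 271.5028 Nm


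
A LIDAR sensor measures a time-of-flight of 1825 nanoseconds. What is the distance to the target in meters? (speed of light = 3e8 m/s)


tof = 1825 ns = 1.825e-06 s
dist = c * tof / 2
= 3e8 * 1.825e-06 / 2
= 273.75 m


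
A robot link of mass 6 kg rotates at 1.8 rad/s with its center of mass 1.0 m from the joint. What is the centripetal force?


F = m * omega^2 * r
= 6 * 1.8^2 * 1.0
= 6 * 3.24 * 1.0
= 19.44 N


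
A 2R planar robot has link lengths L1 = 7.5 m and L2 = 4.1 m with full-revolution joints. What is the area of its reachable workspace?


r_max = L1 + L2 = 11.6 m
r_min = |L1 - L2| = 3.4 m
Area = pi*(r_max^2 - r_min^2)
= pi*(134.56 - 11.56)
= pi * 123.0
= 386.4159 m^2


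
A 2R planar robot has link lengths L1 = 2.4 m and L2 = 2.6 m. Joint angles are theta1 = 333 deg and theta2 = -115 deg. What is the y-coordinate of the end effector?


Convert angles to radians: theta1 = 5.8119, theta2 = -2.0071
y = L1*sin(theta1) + L2*sin(theta1+theta2)
y = -1.0896 + -1.6007
y = -2.6903


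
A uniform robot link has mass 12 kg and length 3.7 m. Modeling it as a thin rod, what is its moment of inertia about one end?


I = (1/3) * m * L^2
= (1/3) * 12 * 3.7^2
= 0.333333 * 12 * 13.69
= 54.76 kg*m^2


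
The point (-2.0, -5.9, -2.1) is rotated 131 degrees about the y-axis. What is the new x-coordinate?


Rotation about y-axis: x' = x*cos(theta) + z*sin(theta)
= -2.0 * -0.6561 + -2.1 * 0.7547
= -0.2728


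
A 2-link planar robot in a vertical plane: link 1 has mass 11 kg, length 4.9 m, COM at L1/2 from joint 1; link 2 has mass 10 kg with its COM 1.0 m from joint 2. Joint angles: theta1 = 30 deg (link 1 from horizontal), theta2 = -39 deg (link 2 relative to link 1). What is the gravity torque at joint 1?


Horizontal distance from joint 1 to link-1 COM:
  x_c1 = (L1/2)*cos(t1) = 2.45 * 0.866 = 2.1218 m
Horizontal distance from joint 1 to link-2 COM:
  x_c2 = L1*cos(t1) + Lc2*cos(t1+t2)
       = 4.9*0.866 + 1.0*0.9877 = 5.2312 m
tau1 = m1*g*x_c1 + m2*g*x_c2
     = 11*9.81*2.1218 + 10*9.81*5.2312
     = 228.9594 + 513.182
     = 742.1413 Nm


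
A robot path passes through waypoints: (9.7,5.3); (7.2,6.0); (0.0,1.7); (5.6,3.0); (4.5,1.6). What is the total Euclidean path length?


Segment lengths:
  seg1 = sqrt((-2.5)^2 + (0.7)^2) = 2.5962
  seg2 = sqrt((-7.2)^2 + (-4.3)^2) = 8.3863
  seg3 = sqrt((5.6)^2 + (1.3)^2) = 5.7489
  seg4 = sqrt((-1.1)^2 + (-1.4)^2) = 1.7804
Total = 18.5118


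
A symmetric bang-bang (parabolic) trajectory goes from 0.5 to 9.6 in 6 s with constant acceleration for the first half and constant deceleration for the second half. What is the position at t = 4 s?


Symmetric rest-to-rest: each phase covers (pf-p0)/2 in time T/2. 0.5*a*(T/2)^2 = (pf-p0)/2 => a = 4*(pf-p0)/T^2
a = 4*(9.6-0.5)/6^2 = 1.0111
t = 4 is in the deceleration phase (t > T/2).
p = pf - 0.5*a*(T-t)^2 = 9.6 - 0.5*1.0111*2^2
= 7.5778


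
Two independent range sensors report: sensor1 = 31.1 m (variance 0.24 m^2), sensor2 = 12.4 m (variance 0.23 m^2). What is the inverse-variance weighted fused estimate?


w1 = (1/var1) / (1/var1 + 1/var2)
   = 4.1667 / (4.1667 + 4.3478) = 0.4894
w2 = 1 - w1 = 0.5106
fused = w1*s1 + w2*s2 = 15.2191 + 6.3319
= 21.5511 m


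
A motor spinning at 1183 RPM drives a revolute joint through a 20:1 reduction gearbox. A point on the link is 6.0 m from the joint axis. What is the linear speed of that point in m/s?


omega_motor = 1183 * 2*pi/60 = 123.8835 rad/s
omega_joint = omega_motor / 20 = 6.1942 rad/s
v = omega_joint * r = 6.1942 * 6.0
= 37.165 m/s


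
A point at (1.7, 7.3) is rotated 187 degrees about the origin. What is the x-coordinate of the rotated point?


x' = x*cos(theta) - y*sin(theta)
cos(187 deg) = -0.9925, sin(187 deg) = -0.1219
x' = 1.7 * -0.9925 - 7.3 * -0.1219
= -1.6873 - -0.8896
= -0.7977


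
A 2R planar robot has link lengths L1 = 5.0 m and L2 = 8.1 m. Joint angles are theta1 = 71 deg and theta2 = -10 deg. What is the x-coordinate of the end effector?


Convert angles to radians: theta1 = 1.2392, theta2 = -0.1745
x = L1*cos(theta1) + L2*cos(theta1+theta2)
x = 1.6278 + 3.927
x = 5.5548


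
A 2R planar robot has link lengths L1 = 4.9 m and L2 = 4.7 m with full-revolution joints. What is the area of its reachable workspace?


r_max = L1 + L2 = 9.6 m
r_min = |L1 - L2| = 0.2 m
Area = pi*(r_max^2 - r_min^2)
= pi*(92.16 - 0.04)
= pi * 92.12
= 289.4035 m^2


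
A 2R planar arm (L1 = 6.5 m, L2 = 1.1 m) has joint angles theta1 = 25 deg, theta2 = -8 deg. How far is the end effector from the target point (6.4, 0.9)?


End effector via forward kinematics:
x = L1*cos(t1) + L2*cos(t1+t2) = 6.9429
y = L1*sin(t1) + L2*sin(t1+t2) = 3.0686
Distance to target:
d = sqrt((6.4 - 6.9429)^2 + (0.9 - 3.0686)^2)
= sqrt(0.2948 + 4.7029)
= 2.2356 m


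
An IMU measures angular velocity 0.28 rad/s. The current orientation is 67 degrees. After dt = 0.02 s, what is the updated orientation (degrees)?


delta_theta = w * dt = 0.28 * 0.02 = 0.0056 rad
= 0.3209 deg
theta_new = 67 + 0.3209 = 67.3209 deg


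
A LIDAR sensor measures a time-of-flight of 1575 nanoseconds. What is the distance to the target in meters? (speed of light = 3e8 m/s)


tof = 1575 ns = 1.575e-06 s
dist = c * tof / 2
= 3e8 * 1.575e-06 / 2
= 236.25 m


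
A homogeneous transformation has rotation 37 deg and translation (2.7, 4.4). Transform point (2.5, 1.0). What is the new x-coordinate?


x' = cos(theta)*px - sin(theta)*py + tx
= 0.7986*2.5 - 0.6018*1.0 + 2.7
= 4.0948


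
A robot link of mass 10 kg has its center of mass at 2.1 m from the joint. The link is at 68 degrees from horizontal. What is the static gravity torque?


tau = m*g*L*cos(angle)
= 10 * 9.81 * 2.1 * cos(68 deg)
= 10 * 9.81 * 2.1 * 0.3746
= 77.1727 Nm


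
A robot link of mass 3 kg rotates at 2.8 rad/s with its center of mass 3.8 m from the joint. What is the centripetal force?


F = m * omega^2 * r
= 3 * 2.8^2 * 3.8
= 3 * 7.84 * 3.8
= 89.376 N


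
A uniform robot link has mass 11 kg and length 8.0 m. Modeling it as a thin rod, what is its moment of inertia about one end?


I = (1/3) * m * L^2
= (1/3) * 11 * 8.0^2
= 0.333333 * 11 * 64.0
= 234.6667 kg*m^2


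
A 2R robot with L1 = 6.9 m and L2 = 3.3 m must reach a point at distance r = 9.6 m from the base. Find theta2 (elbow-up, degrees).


cos(theta2) = (r^2 - L1^2 - L2^2) / (2*L1*L2)
cos(theta2) = (92.16 - 47.61 - 10.89) / 45.54
cos(theta2) = 0.73913
theta2 = 42.3426 degrees


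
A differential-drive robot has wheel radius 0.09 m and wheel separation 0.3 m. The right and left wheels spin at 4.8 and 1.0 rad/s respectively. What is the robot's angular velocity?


vR = r*wR = 0.09*4.8 = 0.432 m/s
vL = r*wL = 0.09*1.0 = 0.09 m/s
v = (vR+vL)/2 = 0.261 m/s
omega = (vR-vL)/L = 1.14 rad/s
angular velocity = 1.14 rad/s


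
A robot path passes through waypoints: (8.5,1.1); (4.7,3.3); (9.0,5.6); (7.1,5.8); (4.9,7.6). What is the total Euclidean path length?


Segment lengths:
  seg1 = sqrt((-3.8)^2 + (2.2)^2) = 4.3909
  seg2 = sqrt((4.3)^2 + (2.3)^2) = 4.8765
  seg3 = sqrt((-1.9)^2 + (0.2)^2) = 1.9105
  seg4 = sqrt((-2.2)^2 + (1.8)^2) = 2.8425
Total = 14.0204


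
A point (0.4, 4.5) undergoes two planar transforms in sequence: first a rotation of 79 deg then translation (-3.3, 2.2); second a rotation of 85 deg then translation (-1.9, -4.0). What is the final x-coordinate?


After transform 1:
x1 = cos(79)*0.4 - sin(79)*4.5 + -3.3 = -7.641
y1 = sin(79)*0.4 + cos(79)*4.5 + 2.2 = 3.4513
After transform 2:
x2 = cos(85)*-7.641 - sin(85)*3.4513 + -1.9
= -6.0041


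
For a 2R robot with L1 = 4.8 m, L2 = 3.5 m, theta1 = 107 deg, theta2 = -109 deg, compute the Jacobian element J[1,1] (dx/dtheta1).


J[1,1] = -L1*sin(t1) - L2*sin(t1+t2)
= -4.8*sin(107) - 3.5*sin(-2)
= -4.4681


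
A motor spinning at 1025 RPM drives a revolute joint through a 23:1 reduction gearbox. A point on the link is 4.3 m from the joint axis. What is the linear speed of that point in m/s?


omega_motor = 1025 * 2*pi/60 = 107.3377 rad/s
omega_joint = omega_motor / 23 = 4.6669 rad/s
v = omega_joint * r = 4.6669 * 4.3
= 20.0675 m/s


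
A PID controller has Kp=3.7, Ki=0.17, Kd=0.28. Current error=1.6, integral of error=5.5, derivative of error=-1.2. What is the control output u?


u = Kp*e + Ki*int(e) + Kd*de/dt
= 3.7*1.6 + 0.17*5.5 + 0.28*(-1.2)
= 5.92 + 0.935 + -0.336
= 6.519


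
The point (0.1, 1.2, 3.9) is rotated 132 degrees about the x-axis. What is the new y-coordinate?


Rotation about x-axis: y' = y*cos(theta) - z*sin(theta)
= 1.2 * -0.6691 - 3.9 * 0.7431
= -3.7012


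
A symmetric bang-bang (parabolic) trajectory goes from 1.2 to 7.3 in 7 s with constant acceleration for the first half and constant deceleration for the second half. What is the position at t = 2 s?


Symmetric rest-to-rest: each phase covers (pf-p0)/2 in time T/2. 0.5*a*(T/2)^2 = (pf-p0)/2 => a = 4*(pf-p0)/T^2
a = 4*(7.3-1.2)/7^2 = 0.498
t = 2 is in the acceleration phase (t <= T/2).
p = p0 + 0.5*a*t^2 = 1.2 + 0.5*0.498*2^2
= 2.1959


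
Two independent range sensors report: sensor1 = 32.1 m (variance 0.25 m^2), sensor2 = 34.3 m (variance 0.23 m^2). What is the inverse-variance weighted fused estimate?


w1 = (1/var1) / (1/var1 + 1/var2)
   = 4.0 / (4.0 + 4.3478) = 0.4792
w2 = 1 - w1 = 0.5208
fused = w1*s1 + w2*s2 = 15.3813 + 17.8646
= 33.2458 m


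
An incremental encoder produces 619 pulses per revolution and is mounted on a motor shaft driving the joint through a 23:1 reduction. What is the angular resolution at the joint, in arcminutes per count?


counts per rev = 619
effective counts at joint = 619 * 23 = 14237
resolution = 360*60 / 14237
= 1.5172 arcmin/count


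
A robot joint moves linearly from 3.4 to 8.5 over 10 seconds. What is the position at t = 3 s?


s = t/T = 3/10 = 0.3
p(t) = p0 + (pf-p0)*s
= 3.4 + (8.5 - 3.4) * 0.3
= 4.93


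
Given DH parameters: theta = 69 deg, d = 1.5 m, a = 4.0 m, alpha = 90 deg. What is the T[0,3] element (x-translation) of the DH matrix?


T[0,3] = a * cos(theta)
= 4.0 * cos(69 deg)
= 4.0 * 0.3584
= 1.4335


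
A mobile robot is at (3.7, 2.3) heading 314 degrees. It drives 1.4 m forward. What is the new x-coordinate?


x_new = x0 + d*cos(theta)
= 3.7 + 1.4*cos(314)
= 3.7 + 0.9725
= 4.6725


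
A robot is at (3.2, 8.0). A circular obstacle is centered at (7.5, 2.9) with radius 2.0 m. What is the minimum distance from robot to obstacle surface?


center_dist = sqrt((3.2-7.5)^2 + (8.0-2.9)^2)
= sqrt(18.49 + 26.01)
= 6.6708
min_dist = center_dist - radius = 6.6708 - 2.0 = 4.6708 m


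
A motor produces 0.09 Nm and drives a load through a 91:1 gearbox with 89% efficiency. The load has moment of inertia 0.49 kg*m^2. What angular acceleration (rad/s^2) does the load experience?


tau_out = tau_motor * N * eta
= 0.09 * 91 * 0.89 = 7.2891 Nm
alpha = tau_out / I = 7.2891 / 0.49
= 14.8757 rad/s^2


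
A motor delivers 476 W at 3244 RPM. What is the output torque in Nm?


omega = 3244 * 2*pi/60 = 339.7109 rad/s
tau = P / omega = 476 / 339.7109
= 1.4012 Nm


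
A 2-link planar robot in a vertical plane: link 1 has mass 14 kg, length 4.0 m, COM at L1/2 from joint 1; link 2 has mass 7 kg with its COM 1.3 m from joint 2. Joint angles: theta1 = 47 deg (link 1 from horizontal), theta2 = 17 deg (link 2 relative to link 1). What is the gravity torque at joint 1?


Horizontal distance from joint 1 to link-1 COM:
  x_c1 = (L1/2)*cos(t1) = 2.0 * 0.682 = 1.364 m
Horizontal distance from joint 1 to link-2 COM:
  x_c2 = L1*cos(t1) + Lc2*cos(t1+t2)
       = 4.0*0.682 + 1.3*0.4384 = 3.2979 m
tau1 = m1*g*x_c1 + m2*g*x_c2
     = 14*9.81*1.364 + 7*9.81*3.2979
     = 187.3313 + 226.4651
     = 413.7964 Nm


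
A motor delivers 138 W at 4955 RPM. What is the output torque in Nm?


omega = 4955 * 2*pi/60 = 518.8864 rad/s
tau = P / omega = 138 / 518.8864
= 0.266 Nm


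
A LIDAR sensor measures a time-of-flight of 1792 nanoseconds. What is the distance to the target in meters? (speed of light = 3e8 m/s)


tof = 1792 ns = 1.792e-06 s
dist = c * tof / 2
= 3e8 * 1.792e-06 / 2
= 268.8 m


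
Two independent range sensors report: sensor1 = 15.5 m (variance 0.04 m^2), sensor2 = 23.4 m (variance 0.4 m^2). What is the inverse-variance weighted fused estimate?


w1 = (1/var1) / (1/var1 + 1/var2)
   = 25.0 / (25.0 + 2.5) = 0.9091
w2 = 1 - w1 = 0.0909
fused = w1*s1 + w2*s2 = 14.0909 + 2.1273
= 16.2182 m


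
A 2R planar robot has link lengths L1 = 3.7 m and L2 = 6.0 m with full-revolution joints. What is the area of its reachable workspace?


r_max = L1 + L2 = 9.7 m
r_min = |L1 - L2| = 2.3 m
Area = pi*(r_max^2 - r_min^2)
= pi*(94.09 - 5.29)
= pi * 88.8
= 278.9734 m^2


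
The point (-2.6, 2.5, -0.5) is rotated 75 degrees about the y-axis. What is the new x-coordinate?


Rotation about y-axis: x' = x*cos(theta) + z*sin(theta)
= -2.6 * 0.2588 + -0.5 * 0.9659
= -1.1559


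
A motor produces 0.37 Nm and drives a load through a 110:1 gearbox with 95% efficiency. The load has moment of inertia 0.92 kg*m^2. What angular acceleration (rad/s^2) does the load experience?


tau_out = tau_motor * N * eta
= 0.37 * 110 * 0.95 = 38.665 Nm
alpha = tau_out / I = 38.665 / 0.92
= 42.0272 rad/s^2


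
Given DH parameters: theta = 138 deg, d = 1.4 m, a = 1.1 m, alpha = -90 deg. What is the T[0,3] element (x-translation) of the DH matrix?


T[0,3] = a * cos(theta)
= 1.1 * cos(138 deg)
= 1.1 * -0.7431
= -0.8175


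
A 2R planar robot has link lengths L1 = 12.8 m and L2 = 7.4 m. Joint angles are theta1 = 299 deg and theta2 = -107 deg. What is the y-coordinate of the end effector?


Convert angles to radians: theta1 = 5.2185, theta2 = -1.8675
y = L1*sin(theta1) + L2*sin(theta1+theta2)
y = -11.1951 + -1.5385
y = -12.7337


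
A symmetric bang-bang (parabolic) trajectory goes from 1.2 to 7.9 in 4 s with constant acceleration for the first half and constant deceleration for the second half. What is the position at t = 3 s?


Symmetric rest-to-rest: each phase covers (pf-p0)/2 in time T/2. 0.5*a*(T/2)^2 = (pf-p0)/2 => a = 4*(pf-p0)/T^2
a = 4*(7.9-1.2)/4^2 = 1.675
t = 3 is in the deceleration phase (t > T/2).
p = pf - 0.5*a*(T-t)^2 = 7.9 - 0.5*1.675*1^2
= 7.0625


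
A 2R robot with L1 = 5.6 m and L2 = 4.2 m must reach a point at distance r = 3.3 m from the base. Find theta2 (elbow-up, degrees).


cos(theta2) = (r^2 - L1^2 - L2^2) / (2*L1*L2)
cos(theta2) = (10.89 - 31.36 - 17.64) / 47.04
cos(theta2) = -0.810162
theta2 = 144.1117 degrees


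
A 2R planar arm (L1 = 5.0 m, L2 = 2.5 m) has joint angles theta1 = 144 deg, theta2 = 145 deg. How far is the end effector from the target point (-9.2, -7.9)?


End effector via forward kinematics:
x = L1*cos(t1) + L2*cos(t1+t2) = -3.2312
y = L1*sin(t1) + L2*sin(t1+t2) = 0.5751
Distance to target:
d = sqrt((-9.2 - -3.2312)^2 + (-7.9 - 0.5751)^2)
= sqrt(35.627 + 71.8278)
= 10.366 m


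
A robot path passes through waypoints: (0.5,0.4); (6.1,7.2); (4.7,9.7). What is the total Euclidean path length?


Segment lengths:
  seg1 = sqrt((5.6)^2 + (6.8)^2) = 8.8091
  seg2 = sqrt((-1.4)^2 + (2.5)^2) = 2.8653
Total = 11.6744


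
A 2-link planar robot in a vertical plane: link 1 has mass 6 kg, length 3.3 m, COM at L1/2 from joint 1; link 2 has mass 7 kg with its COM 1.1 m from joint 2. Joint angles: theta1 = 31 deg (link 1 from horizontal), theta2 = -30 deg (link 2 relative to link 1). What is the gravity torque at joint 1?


Horizontal distance from joint 1 to link-1 COM:
  x_c1 = (L1/2)*cos(t1) = 1.65 * 0.8572 = 1.4143 m
Horizontal distance from joint 1 to link-2 COM:
  x_c2 = L1*cos(t1) + Lc2*cos(t1+t2)
       = 3.3*0.8572 + 1.1*0.9998 = 3.9285 m
tau1 = m1*g*x_c1 + m2*g*x_c2
     = 6*9.81*1.4143 + 7*9.81*3.9285
     = 83.2472 + 269.769
     = 353.0163 Nm


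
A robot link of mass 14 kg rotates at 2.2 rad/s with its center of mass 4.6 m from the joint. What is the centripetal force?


F = m * omega^2 * r
= 14 * 2.2^2 * 4.6
= 14 * 4.84 * 4.6
= 311.696 N


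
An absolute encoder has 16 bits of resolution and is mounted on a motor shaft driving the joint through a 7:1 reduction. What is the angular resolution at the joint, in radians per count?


counts = 2^16 = 65536
effective counts at joint = 65536 * 7 = 458752
resolution = 2*pi / 458752
= 1.3696e-05 rad/count


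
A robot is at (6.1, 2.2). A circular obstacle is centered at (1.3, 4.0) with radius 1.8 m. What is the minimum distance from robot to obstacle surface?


center_dist = sqrt((6.1-1.3)^2 + (2.2-4.0)^2)
= sqrt(23.04 + 3.24)
= 5.1264
min_dist = center_dist - radius = 5.1264 - 1.8 = 3.3264 m


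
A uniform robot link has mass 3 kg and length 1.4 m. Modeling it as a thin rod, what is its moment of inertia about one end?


I = (1/3) * m * L^2
= (1/3) * 3 * 1.4^2
= 0.333333 * 3 * 1.96
= 1.96 kg*m^2


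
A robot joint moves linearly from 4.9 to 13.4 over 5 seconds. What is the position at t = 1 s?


s = t/T = 1/5 = 0.2
p(t) = p0 + (pf-p0)*s
= 4.9 + (13.4 - 4.9) * 0.2
= 6.6


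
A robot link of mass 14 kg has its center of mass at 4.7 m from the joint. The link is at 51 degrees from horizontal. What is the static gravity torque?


tau = m*g*L*cos(angle)
= 14 * 9.81 * 4.7 * cos(51 deg)
= 14 * 9.81 * 4.7 * 0.6293
= 406.2251 Nm


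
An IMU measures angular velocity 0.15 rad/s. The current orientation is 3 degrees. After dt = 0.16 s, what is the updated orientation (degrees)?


delta_theta = w * dt = 0.15 * 0.16 = 0.024 rad
= 1.3751 deg
theta_new = 3 + 1.3751 = 4.3751 deg


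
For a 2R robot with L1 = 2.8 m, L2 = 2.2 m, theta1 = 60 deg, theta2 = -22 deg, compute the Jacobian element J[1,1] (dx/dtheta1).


J[1,1] = -L1*sin(t1) - L2*sin(t1+t2)
= -2.8*sin(60) - 2.2*sin(38)
= -3.7793


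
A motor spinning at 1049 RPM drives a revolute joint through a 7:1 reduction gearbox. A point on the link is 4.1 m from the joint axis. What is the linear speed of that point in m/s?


omega_motor = 1049 * 2*pi/60 = 109.851 rad/s
omega_joint = omega_motor / 7 = 15.693 rad/s
v = omega_joint * r = 15.693 * 4.1
= 64.3413 m/s


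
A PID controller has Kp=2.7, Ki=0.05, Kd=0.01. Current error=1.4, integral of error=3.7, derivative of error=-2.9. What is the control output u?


u = Kp*e + Ki*int(e) + Kd*de/dt
= 2.7*1.4 + 0.05*3.7 + 0.01*(-2.9)
= 3.78 + 0.185 + -0.029
= 3.936


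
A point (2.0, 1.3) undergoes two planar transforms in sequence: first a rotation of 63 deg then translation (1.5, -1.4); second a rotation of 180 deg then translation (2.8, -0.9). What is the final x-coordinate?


After transform 1:
x1 = cos(63)*2.0 - sin(63)*1.3 + 1.5 = 1.2497
y1 = sin(63)*2.0 + cos(63)*1.3 + -1.4 = 0.9722
After transform 2:
x2 = cos(180)*1.2497 - sin(180)*0.9722 + 2.8
= 1.5503


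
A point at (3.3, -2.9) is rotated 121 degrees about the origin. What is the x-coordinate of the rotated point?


x' = x*cos(theta) - y*sin(theta)
cos(121 deg) = -0.515, sin(121 deg) = 0.8572
x' = 3.3 * -0.515 - -2.9 * 0.8572
= -1.6996 - -2.4858
= 0.7862


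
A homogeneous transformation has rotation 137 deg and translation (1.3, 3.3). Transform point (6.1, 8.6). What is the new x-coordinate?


x' = cos(theta)*px - sin(theta)*py + tx
= -0.7314*6.1 - 0.682*8.6 + 1.3
= -9.0264


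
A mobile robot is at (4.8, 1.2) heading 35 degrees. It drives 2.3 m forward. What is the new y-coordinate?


y_new = y0 + d*sin(theta)
= 1.2 + 2.3*sin(35)
= 1.2 + 1.3192
= 2.5192


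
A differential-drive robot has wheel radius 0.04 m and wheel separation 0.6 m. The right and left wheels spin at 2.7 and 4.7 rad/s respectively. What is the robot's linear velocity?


vR = r*wR = 0.04*2.7 = 0.108 m/s
vL = r*wL = 0.04*4.7 = 0.188 m/s
v = (vR+vL)/2 = 0.148 m/s
omega = (vR-vL)/L = -0.1333 rad/s
linear velocity = 0.148 m/s


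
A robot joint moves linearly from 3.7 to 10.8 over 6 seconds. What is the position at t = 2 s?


s = t/T = 2/6 = 0.3333
p(t) = p0 + (pf-p0)*s
= 3.7 + (10.8 - 3.7) * 0.3333
= 6.0667


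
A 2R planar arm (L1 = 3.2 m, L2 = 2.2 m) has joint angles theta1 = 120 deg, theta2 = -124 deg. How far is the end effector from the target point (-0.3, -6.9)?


End effector via forward kinematics:
x = L1*cos(t1) + L2*cos(t1+t2) = 0.5946
y = L1*sin(t1) + L2*sin(t1+t2) = 2.6178
Distance to target:
d = sqrt((-0.3 - 0.5946)^2 + (-6.9 - 2.6178)^2)
= sqrt(0.8004 + 90.5888)
= 9.5598 m


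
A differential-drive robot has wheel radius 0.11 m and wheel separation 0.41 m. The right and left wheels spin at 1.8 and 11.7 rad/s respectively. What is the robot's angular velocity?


vR = r*wR = 0.11*1.8 = 0.198 m/s
vL = r*wL = 0.11*11.7 = 1.287 m/s
v = (vR+vL)/2 = 0.7425 m/s
omega = (vR-vL)/L = -2.6561 rad/s
angular velocity = -2.6561 rad/s


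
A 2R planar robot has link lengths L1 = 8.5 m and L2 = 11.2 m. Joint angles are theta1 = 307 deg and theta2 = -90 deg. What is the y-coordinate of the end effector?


Convert angles to radians: theta1 = 5.3582, theta2 = -1.5708
y = L1*sin(theta1) + L2*sin(theta1+theta2)
y = -6.7884 + -6.7403
y = -13.5287


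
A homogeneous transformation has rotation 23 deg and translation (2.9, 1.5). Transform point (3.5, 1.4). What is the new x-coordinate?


x' = cos(theta)*px - sin(theta)*py + tx
= 0.9205*3.5 - 0.3907*1.4 + 2.9
= 5.5747


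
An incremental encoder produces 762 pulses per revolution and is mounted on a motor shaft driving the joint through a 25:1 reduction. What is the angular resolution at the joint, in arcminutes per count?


counts per rev = 762
effective counts at joint = 762 * 25 = 19050
resolution = 360*60 / 19050
= 1.1339 arcmin/count


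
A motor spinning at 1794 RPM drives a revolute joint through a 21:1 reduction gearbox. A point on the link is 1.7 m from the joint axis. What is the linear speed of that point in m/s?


omega_motor = 1794 * 2*pi/60 = 187.8672 rad/s
omega_joint = omega_motor / 21 = 8.9461 rad/s
v = omega_joint * r = 8.9461 * 1.7
= 15.2083 m/s


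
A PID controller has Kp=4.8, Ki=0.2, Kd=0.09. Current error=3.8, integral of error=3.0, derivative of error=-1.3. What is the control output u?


u = Kp*e + Ki*int(e) + Kd*de/dt
= 4.8*3.8 + 0.2*3.0 + 0.09*(-1.3)
= 18.24 + 0.6 + -0.117
= 18.723


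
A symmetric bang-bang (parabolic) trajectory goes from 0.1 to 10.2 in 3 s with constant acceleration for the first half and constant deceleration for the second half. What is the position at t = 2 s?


Symmetric rest-to-rest: each phase covers (pf-p0)/2 in time T/2. 0.5*a*(T/2)^2 = (pf-p0)/2 => a = 4*(pf-p0)/T^2
a = 4*(10.2-0.1)/3^2 = 4.4889
t = 2 is in the deceleration phase (t > T/2).
p = pf - 0.5*a*(T-t)^2 = 10.2 - 0.5*4.4889*1^2
= 7.9556


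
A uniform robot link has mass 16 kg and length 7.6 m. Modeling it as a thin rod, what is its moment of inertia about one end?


I = (1/3) * m * L^2
= (1/3) * 16 * 7.6^2
= 0.333333 * 16 * 57.76
= 308.0533 kg*m^2
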